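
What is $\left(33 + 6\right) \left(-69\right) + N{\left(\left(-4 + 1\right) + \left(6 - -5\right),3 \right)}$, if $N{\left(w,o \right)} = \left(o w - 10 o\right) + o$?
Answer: $-2694$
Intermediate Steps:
$N{\left(w,o \right)} = - 9 o + o w$ ($N{\left(w,o \right)} = \left(- 10 o + o w\right) + o = - 9 o + o w$)
$\left(33 + 6\right) \left(-69\right) + N{\left(\left(-4 + 1\right) + \left(6 - -5\right),3 \right)} = \left(33 + 6\right) \left(-69\right) + 3 \left(-9 + \left(\left(-4 + 1\right) + \left(6 - -5\right)\right)\right) = 39 \left(-69\right) + 3 \left(-9 + \left(-3 + \left(6 + 5\right)\right)\right) = -2691 + 3 \left(-9 + \left(-3 + 11\right)\right) = -2691 + 3 \left(-9 + 8\right) = -2691 + 3 \left(-1\right) = -2691 - 3 = -2694$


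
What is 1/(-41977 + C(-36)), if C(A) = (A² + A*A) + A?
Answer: -1/39421 ≈ -2.5367e-5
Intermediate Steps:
C(A) = A + 2*A² (C(A) = (A² + A²) + A = 2*A² + A = A + 2*A²)
1/(-41977 + C(-36)) = 1/(-41977 - 36*(1 + 2*(-36))) = 1/(-41977 - 36*(1 - 72)) = 1/(-41977 - 36*(-71)) = 1/(-41977 + 2556) = 1/(-39421) = -1/39421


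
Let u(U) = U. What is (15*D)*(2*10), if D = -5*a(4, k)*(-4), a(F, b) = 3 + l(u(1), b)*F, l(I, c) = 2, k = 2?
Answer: 66000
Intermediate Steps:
a(F, b) = 3 + 2*F
D = 220 (D = -5*(3 + 2*4)*(-4) = -5*(3 + 8)*(-4) = -5*11*(-4) = -55*(-4) = 220)
(15*D)*(2*10) = (15*220)*(2*10) = 3300*20 = 66000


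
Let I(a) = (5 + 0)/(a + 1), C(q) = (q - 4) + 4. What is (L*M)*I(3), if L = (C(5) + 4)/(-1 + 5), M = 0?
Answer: 0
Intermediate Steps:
C(q) = q (C(q) = (-4 + q) + 4 = q)
I(a) = 5/(1 + a)
L = 9/4 (L = (5 + 4)/(-1 + 5) = 9/4 ≈ 2.2500)
(L*M)*I(3) = ((9/4)*0)*(5/(1 + 3)) = 0*(5/4) = 0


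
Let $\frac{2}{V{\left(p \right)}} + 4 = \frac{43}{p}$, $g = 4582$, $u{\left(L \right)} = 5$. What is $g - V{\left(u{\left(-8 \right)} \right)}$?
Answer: $\frac{105376}{23} \approx 4581.6$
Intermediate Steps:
$V{\left(p \right)} = \frac{2}{-4 + \frac{43}{p}}$
$g - V{\left(u{\left(-8 \right)} \right)} = 4582 - \left(-2\right) 5 \frac{1}{-43 + 4 \cdot 5} = 4582 - \left(-2\right) 5 \frac{1}{-43 + 20} = 4582 - \left(-2\right) 5 \frac{1}{-23} = 4582 - \left(-2\right) 5 \left(- \frac{1}{23}\right) = 4582 - \frac{10}{23} = \frac{105376}{23}$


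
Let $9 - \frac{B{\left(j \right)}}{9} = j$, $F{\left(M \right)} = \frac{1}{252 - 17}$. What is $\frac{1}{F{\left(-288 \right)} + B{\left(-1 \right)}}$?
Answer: $\frac{235}{21151} \approx 0.011111$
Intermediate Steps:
$F{\left(M \right)} = \frac{1}{235}$
$B{\left(j \right)} = 81 - 9 j$
$\frac{1}{F{\left(-288 \right)} + B{\left(-1 \right)}} = \frac{1}{\frac{1}{235} + \left(81 - -9\right)} = \frac{1}{\frac{1}{235} + \left(81 + 9\right)} = \frac{1}{\frac{1}{235} + 90} = \frac{1}{\frac{21151}{235}} = \frac{235}{21151}$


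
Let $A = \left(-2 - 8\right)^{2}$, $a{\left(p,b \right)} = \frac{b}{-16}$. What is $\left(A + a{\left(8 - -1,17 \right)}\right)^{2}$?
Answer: $\frac{2505889}{256} \approx 9788.6$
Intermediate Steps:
$a{\left(p,b \right)} = - \frac{b}{16}$ ($a{\left(p,b \right)} = b \left(- \frac{1}{16}\right) = - \frac{b}{16}$)
$A = 100$ ($A = \left(-10\right)^{2} = 100$)
$\left(A + a{\left(8 - -1,17 \right)}\right)^{2} = \left(100 - \frac{17}{16}\right)^{2} = \left(\frac{1583}{16}\right)^{2} = \frac{2505889}{256}$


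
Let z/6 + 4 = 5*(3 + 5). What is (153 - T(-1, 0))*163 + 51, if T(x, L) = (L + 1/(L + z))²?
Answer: 1165933277/46656 ≈ 24990.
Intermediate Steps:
z = 216 (z = -24 + 6*(5*(3 + 5)) = -24 + 6*(5*8) = -24 + 6*40 = -24 + 240 = 216)
T(x, L) = (L + 1/(216 + L))² (T(x, L) = (L + 1/(L + 216))² = (L + 1/(216 + L))²)
(153 - T(-1, 0))*163 + 51 = (153 - (1 + 0² + 216*0)²/(216 + 0)²)*163 + 51 = (153 - (1 + 0 + 0)²/216²)*163 + 51 = (153 - 1²/46656)*163 + 51 = (153 - 1/46656)*163 + 51 = (7138367/46656)*163 + 51 = 1163553821/46656 + 51 = 1165933277/46656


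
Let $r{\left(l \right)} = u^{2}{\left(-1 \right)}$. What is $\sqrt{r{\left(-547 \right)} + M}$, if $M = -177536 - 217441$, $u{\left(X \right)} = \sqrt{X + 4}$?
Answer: $3 i \sqrt{43886} \approx 628.47 i$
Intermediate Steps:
$u{\left(X \right)} = \sqrt{4 + X}$
$M = -394977$ ($M = -177536 - 217441 = -394977$)
$r{\left(l \right)} = 3$ ($r{\left(l \right)} = \left(\sqrt{4 - 1}\right)^{2} = \left(\sqrt{3}\right)^{2} = 3$)
$\sqrt{r{\left(-547 \right)} + M} = \sqrt{3 - 394977} = \sqrt{-394974} = 3 i \sqrt{43886}$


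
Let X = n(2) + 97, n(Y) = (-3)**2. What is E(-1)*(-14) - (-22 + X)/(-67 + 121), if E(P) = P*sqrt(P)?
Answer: -14/9 + 14*I ≈ -1.5556 + 14.0*I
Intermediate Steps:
n(Y) = 9
X = 106 (X = 9 + 97 = 106)
E(P) = P**(3/2)
E(-1)*(-14) - (-22 + X)/(-67 + 121) = (-1)**(3/2)*(-14) - (-22 + 106)/(-67 + 121) = -I*(-14) - 84/54 = 14*I - 84/54 = 14*I - 1*14/9 = 14*I - 14/9 = -14/9 + 14*I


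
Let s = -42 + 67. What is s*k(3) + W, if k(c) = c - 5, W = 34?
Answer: -16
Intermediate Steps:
k(c) = -5 + c
s = 25
s*k(3) + W = 25*(-5 + 3) + 34 = 25*(-2) + 34 = -50 + 34 = -16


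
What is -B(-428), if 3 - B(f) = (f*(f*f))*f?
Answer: 33556377853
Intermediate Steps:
B(f) = 3 - f**4 (B(f) = 3 - f*(f*f)*f = 3 - f*f**2*f = 3 - f**3*f = 3 - f**4)
-B(-428) = -(3 - 1*(-428)**4) = -(3 - 1*33556377856) = -(3 - 33556377856) = -1*(-33556377853) = 33556377853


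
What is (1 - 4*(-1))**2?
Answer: 25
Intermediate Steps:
(1 - 4*(-1))**2 = (1 + 4)**2 = 5**2 = 25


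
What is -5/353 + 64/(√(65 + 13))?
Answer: -5/353 + 32*√78/39 ≈ 7.2324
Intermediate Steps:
-5/353 + 64/(√(65 + 13)) = -5*1/353 + 64/(√78) = -5/353 + 64*(√78/78) = -5/353 + 32*√78/39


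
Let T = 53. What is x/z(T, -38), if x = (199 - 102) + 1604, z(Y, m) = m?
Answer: -1701/38 ≈ -44.763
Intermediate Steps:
x = 1701 (x = 97 + 1604 = 1701)
x/z(T, -38) = 1701/(-38) = 1701*(-1/38) = -1701/38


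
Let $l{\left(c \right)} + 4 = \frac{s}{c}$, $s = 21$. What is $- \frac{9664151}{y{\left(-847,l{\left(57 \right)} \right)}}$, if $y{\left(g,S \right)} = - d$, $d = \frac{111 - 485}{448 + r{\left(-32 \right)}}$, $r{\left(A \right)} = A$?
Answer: $- \frac{2010143408}{187} \approx -1.0749 \cdot 10^{7}$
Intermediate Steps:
$l{\left(c \right)} = -4 + \frac{21}{c}$
$d = - \frac{187}{208}$ ($d = \frac{111 - 485}{448 - 32} = - \frac{374}{416} = \left(-374\right) \frac{1}{416} = - \frac{187}{208} \approx -0.89904$)
$y{\left(g,S \right)} = \frac{187}{208}$ ($y{\left(g,S \right)} = \left(-1\right) \left(- \frac{187}{208}\right) = \frac{187}{208}$)
$- \frac{9664151}{y{\left(-847,l{\left(57 \right)} \right)}} = - \frac{9664151}{\frac{187}{208}} = \left(-9664151\right) \frac{208}{187} = - \frac{2010143408}{187}$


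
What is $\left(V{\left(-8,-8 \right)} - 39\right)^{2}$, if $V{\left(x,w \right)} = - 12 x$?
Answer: $3249$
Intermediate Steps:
$\left(V{\left(-8,-8 \right)} - 39\right)^{2} = \left(\left(-12\right) \left(-8\right) - 39\right)^{2} = \left(96 - 39\right)^{2} = 57^{2} = 3249$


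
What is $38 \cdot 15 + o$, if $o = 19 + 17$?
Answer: $606$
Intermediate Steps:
$o = 36$
$38 \cdot 15 + o = 38 \cdot 15 + 36 = 570 + 36 = 606$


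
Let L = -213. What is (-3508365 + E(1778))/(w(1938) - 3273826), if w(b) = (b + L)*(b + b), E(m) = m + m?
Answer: -3504809/3412274 ≈ -1.0271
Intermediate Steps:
E(m) = 2*m
w(b) = 2*b*(-213 + b) (w(b) = (b - 213)*(b + b) = (-213 + b)*(2*b) = 2*b*(-213 + b))
(-3508365 + E(1778))/(w(1938) - 3273826) = (-3508365 + 2*1778)/(2*1938*(-213 + 1938) - 3273826) = (-3508365 + 3556)/(2*1938*1725 - 3273826) = -3504809/(6686100 - 3273826) = -3504809/3412274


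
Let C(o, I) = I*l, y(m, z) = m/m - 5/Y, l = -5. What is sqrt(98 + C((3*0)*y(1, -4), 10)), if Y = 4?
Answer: 4*sqrt(3) ≈ 6.9282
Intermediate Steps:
y(m, z) = -1/4 (y(m, z) = m/m - 5/4 = 1 - 5*1/4 = 1 - 5/4 = -1/4)
C(o, I) = -5*I (C(o, I) = I*(-5) = -5*I)
sqrt(98 + C((3*0)*y(1, -4), 10)) = sqrt(98 - 5*10) = sqrt(98 - 50) = sqrt(48) = 4*sqrt(3)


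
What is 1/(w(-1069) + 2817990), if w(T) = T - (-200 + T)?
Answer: 1/2818190 ≈ 3.5484e-7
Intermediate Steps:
w(T) = 200 (w(T) = T + (200 - T) = 200)
1/(w(-1069) + 2817990) = 1/(200 + 2817990) = 1/2818190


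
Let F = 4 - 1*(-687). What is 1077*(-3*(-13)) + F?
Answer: 42694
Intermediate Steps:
F = 691 (F = 4 + 687 = 691)
1077*(-3*(-13)) + F = 1077*(-3*(-13)) + 691 = 1077*39 + 691 = 42003 + 691 = 42694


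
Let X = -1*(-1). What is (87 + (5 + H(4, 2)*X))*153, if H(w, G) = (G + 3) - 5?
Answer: 14076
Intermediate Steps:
H(w, G) = -2 + G (H(w, G) = (3 + G) - 5 = -2 + G)
X = 1
(87 + (5 + H(4, 2)*X))*153 = (87 + (5 + (-2 + 2)*1))*153 = (87 + (5 + 0*1))*153 = (87 + (5 + 0))*153 = (87 + 5)*153 = 92*153 = 14076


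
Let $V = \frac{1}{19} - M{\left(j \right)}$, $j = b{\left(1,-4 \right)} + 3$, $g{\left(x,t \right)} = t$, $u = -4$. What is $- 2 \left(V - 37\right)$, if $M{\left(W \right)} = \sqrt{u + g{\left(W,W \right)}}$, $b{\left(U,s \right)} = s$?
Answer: $\frac{1404}{19} + 2 i \sqrt{5} \approx 73.895 + 4.4721 i$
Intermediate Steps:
$j = -1$ ($j = -4 + 3 = -1$)
$M{\left(W \right)} = \sqrt{-4 + W}$
$V = \frac{1}{19} - i \sqrt{5}$ ($V = \frac{1}{19} - \sqrt{-4 - 1} = \frac{1}{19} - \sqrt{-5} = \frac{1}{19} - i \sqrt{5} \approx 0.052632 - 2.2361 i$)
$- 2 \left(V - 37\right) = - 2 \left(\left(\frac{1}{19} - i \sqrt{5}\right) - 37\right) = - 2 \left(- \frac{702}{19} - i \sqrt{5}\right) = \frac{1404}{19} + 2 i \sqrt{5}$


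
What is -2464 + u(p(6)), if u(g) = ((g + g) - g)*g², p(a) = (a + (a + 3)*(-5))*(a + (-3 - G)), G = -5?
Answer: -30373792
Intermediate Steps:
p(a) = (-15 - 4*a)*(2 + a) (p(a) = (a + (a + 3)*(-5))*(a + (-3 - 1*(-5))) = (a + (3 + a)*(-5))*(a + (-3 + 5)) = (a + (-15 - 5*a))*(a + 2) = (-15 - 4*a)*(2 + a))
u(g) = g³ (u(g) = (2*g - g)*g² = g*g² = g³)
-2464 + u(p(6)) = -2464 + (-30 - 23*6 - 4*6²)³ = -2464 + (-30 - 138 - 4*36)³ = -2464 + (-30 - 138 - 144)³ = -2464 + (-312)³ = -2464 - 30371328 = -30373792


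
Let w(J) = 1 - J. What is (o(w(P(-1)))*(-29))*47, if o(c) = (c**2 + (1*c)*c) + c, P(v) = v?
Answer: -13630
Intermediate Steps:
o(c) = c + 2*c**2 (o(c) = (c**2 + c*c) + c = (c**2 + c**2) + c = 2*c**2 + c = c + 2*c**2)
(o(w(P(-1)))*(-29))*47 = (((1 - 1*(-1))*(1 + 2*(1 - 1*(-1))))*(-29))*47 = (((1 + 1)*(1 + 2*(1 + 1)))*(-29))*47 = ((2*(1 + 2*2))*(-29))*47 = ((2*(1 + 4))*(-29))*47 = ((2*5)*(-29))*47 = (10*(-29))*47 = -290*47 = -13630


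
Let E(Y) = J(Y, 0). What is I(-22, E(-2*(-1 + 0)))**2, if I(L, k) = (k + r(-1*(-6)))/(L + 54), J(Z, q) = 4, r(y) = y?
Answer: 25/256 ≈ 0.097656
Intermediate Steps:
E(Y) = 4
I(L, k) = (6 + k)/(54 + L) (I(L, k) = (k - 1*(-6))/(L + 54) = (k + 6)/(54 + L) = (6 + k)/(54 + L))
I(-22, E(-2*(-1 + 0)))**2 = ((6 + 4)/(54 - 22))**2 = (10/32)**2 = ((1/32)*10)**2 = (5/16)**2 = 25/256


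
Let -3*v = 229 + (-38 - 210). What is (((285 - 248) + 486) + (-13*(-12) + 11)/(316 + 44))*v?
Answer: 3580493/1080 ≈ 3315.3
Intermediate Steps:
v = 19/3 (v = -(229 + (-38 - 210))/3 = -(229 - 248)/3 = -⅓*(-19) = 19/3 ≈ 6.3333)
(((285 - 248) + 486) + (-13*(-12) + 11)/(316 + 44))*v = (((285 - 248) + 486) + (-13*(-12) + 11)/(316 + 44))*(19/3) = ((37 + 486) + (156 + 11)/360)*(19/3) = (523 + 167*(1/360))*(19/3) = (523 + 167/360)*(19/3) = (188447/360)*(19/3) = 3580493/1080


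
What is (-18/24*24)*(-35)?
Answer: 630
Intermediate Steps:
(-18/24*24)*(-35) = (-18*1/24*24)*(-35) = -3/4*24*(-35) = -18*(-35) = 630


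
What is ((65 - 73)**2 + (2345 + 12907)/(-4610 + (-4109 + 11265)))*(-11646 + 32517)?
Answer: 1859564358/1273 ≈ 1.4608e+6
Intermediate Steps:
((65 - 73)**2 + (2345 + 12907)/(-4610 + (-4109 + 11265)))*(-11646 + 32517) = ((-8)**2 + 15252/(-4610 + 7156))*20871 = (64 + 15252/2546)*20871 = (64 + 15252*(1/2546))*20871 = (64 + 7626/1273)*20871 = (89098/1273)*20871 = 1859564358/1273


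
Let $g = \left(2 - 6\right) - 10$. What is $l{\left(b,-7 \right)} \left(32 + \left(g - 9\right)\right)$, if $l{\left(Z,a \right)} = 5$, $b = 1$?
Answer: $45$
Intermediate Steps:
$g = -14$ ($g = \left(2 - 6\right) - 10 = -4 - 10 = -14$)
$l{\left(b,-7 \right)} \left(32 + \left(g - 9\right)\right) = 5 \left(32 - 23\right) = 5 \cdot 9 = 45$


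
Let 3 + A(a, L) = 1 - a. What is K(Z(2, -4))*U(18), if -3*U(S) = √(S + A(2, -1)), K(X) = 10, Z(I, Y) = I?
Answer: -10*√14/3 ≈ -12.472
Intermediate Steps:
A(a, L) = -2 - a (A(a, L) = -3 + (1 - a) = -2 - a)
U(S) = -√(-4 + S)/3 (U(S) = -√(S + (-2 - 1*2))/3 = -√(S + (-2 - 2))/3 = -√(S - 4)/3 = -√(-4 + S)/3)
K(Z(2, -4))*U(18) = 10*(-√(-4 + 18)/3) = 10*(-√14/3) = -10*√14/3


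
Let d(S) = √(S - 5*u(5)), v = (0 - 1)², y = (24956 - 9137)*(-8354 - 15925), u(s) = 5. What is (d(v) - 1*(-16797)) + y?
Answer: -384052704 + 2*I*√6 ≈ -3.8405e+8 + 4.899*I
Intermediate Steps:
y = -384069501 (y = 15819*(-24279) = -384069501)
v = 1 (v = (-1)² = 1)
d(S) = √(-25 + S) (d(S) = √(S - 5*5) = √(S - 25) = √(-25 + S))
(d(v) - 1*(-16797)) + y = (√(-25 + 1) - 1*(-16797)) - 384069501 = (√(-24) + 16797) - 384069501 = (2*I*√6 + 16797) - 384069501 = (16797 + 2*I*√6) - 384069501 = -384052704 + 2*I*√6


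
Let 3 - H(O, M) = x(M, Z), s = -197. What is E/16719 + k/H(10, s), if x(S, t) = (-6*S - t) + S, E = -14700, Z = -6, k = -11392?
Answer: 14661604/1376531 ≈ 10.651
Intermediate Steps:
x(S, t) = -t - 5*S (x(S, t) = (-t - 6*S) + S = -t - 5*S)
H(O, M) = -3 + 5*M (H(O, M) = 3 - (-1*(-6) - 5*M) = 3 - (6 - 5*M) = 3 + (-6 + 5*M) = -3 + 5*M)
E/16719 + k/H(10, s) = -14700/16719 - 11392/(-3 + 5*(-197)) = -14700*1/16719 - 11392/(-3 - 985) = -4900/5573 - 11392/(-988) = -4900/5573 - 11392*(-1/988) = -4900/5573 + 2848/247 = 14661604/1376531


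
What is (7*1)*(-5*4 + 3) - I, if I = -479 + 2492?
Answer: -2132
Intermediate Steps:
I = 2013
(7*1)*(-5*4 + 3) - I = (7*1)*(-5*4 + 3) - 1*2013 = 7*(-20 + 3) - 2013 = 7*(-17) - 2013 = -119 - 2013 = -2132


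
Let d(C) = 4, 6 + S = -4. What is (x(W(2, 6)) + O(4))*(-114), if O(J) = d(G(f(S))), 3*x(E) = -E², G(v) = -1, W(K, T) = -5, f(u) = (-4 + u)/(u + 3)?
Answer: 494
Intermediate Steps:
S = -10 (S = -6 - 4 = -10)
f(u) = (-4 + u)/(3 + u)
x(E) = -E²/3 (x(E) = (-E²)/3 = -E²/3)
O(J) = 4
(x(W(2, 6)) + O(4))*(-114) = (-⅓*(-5)² + 4)*(-114) = (-⅓*25 + 4)*(-114) = (-25/3 + 4)*(-114) = -13/3*(-114) = 494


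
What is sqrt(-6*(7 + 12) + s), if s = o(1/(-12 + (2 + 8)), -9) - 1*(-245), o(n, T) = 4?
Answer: 3*sqrt(15) ≈ 11.619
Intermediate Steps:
s = 249 (s = 4 - 1*(-245) = 4 + 245 = 249)
sqrt(-6*(7 + 12) + s) = sqrt(-6*(7 + 12) + 249) = sqrt(-6*19 + 249) = sqrt(-114 + 249) = sqrt(135) = 3*sqrt(15)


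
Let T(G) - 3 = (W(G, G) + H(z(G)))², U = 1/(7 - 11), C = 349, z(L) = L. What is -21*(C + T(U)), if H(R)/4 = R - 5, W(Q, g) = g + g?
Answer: -68397/4 ≈ -17099.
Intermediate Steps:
W(Q, g) = 2*g
U = -¼ (U = 1/(-4) = -¼ ≈ -0.25000)
H(R) = -20 + 4*R (H(R) = 4*(R - 5) = 4*(-5 + R) = -20 + 4*R)
T(G) = 3 + (-20 + 6*G)² (T(G) = 3 + (2*G + (-20 + 4*G))² = 3 + (-20 + 6*G)²)
-21*(C + T(U)) = -21*(349 + (3 + 4*(-10 + 3*(-¼))²)) = -21*(349 + (3 + 4*(-10 - ¾)²)) = -21*(349 + (3 + 4*(-43/4)²)) = -21*(349 + (3 + 4*(1849/16))) = -21*(349 + (3 + 1849/4)) = -21*(349 + 1861/4) = -21*3257/4 = -68397/4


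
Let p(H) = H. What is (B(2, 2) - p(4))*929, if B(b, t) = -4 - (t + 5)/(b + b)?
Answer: -36231/4 ≈ -9057.8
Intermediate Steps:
B(b, t) = -4 - (5 + t)/(2*b)
(B(2, 2) - p(4))*929 = ((1/2)*(-5 - 1*2 - 8*2)/2 - 1*4)*929 = ((1/2)*(1/2)*(-5 - 2 - 16) - 4)*929 = ((1/2)*(1/2)*(-23) - 4)*929 = (-23/4 - 4)*929 = -39/4*929 = -36231/4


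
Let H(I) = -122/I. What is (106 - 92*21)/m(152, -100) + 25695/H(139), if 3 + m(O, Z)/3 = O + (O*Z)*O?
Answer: -24753911845793/845551866 ≈ -29275.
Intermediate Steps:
m(O, Z) = -9 + 3*O + 3*Z*O² (m(O, Z) = -9 + 3*(O + (O*Z)*O) = -9 + 3*(O + Z*O²) = -9 + (3*O + 3*Z*O²) = -9 + 3*O + 3*Z*O²)
(106 - 92*21)/m(152, -100) + 25695/H(139) = (106 - 92*21)/(-9 + 3*152 + 3*(-100)*152²) + 25695/((-122/139)) = (106 - 1932)/(-9 + 456 + 3*(-100)*23104) + 25695/((-122*1/139)) = -1826/(-9 + 456 - 6931200) + 25695/(-122/139) = -1826/(-6930753) + 25695*(-139/122) = -1826*(-1/6930753) - 3571605/122 = 1826/6930753 - 3571605/122 = -24753911845793/845551866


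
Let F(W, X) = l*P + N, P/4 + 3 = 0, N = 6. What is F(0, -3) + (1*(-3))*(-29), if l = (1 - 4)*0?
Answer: 93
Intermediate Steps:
l = 0 (l = -3*0 = 0)
P = -12 (P = -12 + 4*0 = -12 + 0 = -12)
F(W, X) = 6 (F(W, X) = 0*(-12) + 6 = 0 + 6 = 6)
F(0, -3) + (1*(-3))*(-29) = 6 + (1*(-3))*(-29) = 6 - 3*(-29) = 6 + 87 = 93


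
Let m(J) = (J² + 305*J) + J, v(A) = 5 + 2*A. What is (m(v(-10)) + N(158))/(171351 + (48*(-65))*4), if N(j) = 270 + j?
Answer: -3937/158871 ≈ -0.024781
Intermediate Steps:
m(J) = J² + 306*J
(m(v(-10)) + N(158))/(171351 + (48*(-65))*4) = ((5 + 2*(-10))*(306 + (5 + 2*(-10))) + (270 + 158))/(171351 + (48*(-65))*4) = ((5 - 20)*(306 + (5 - 20)) + 428)/(171351 - 3120*4) = (-15*(306 - 15) + 428)/(171351 - 12480) = (-15*291 + 428)/158871 = (-4365 + 428)*(1/158871) = -3937*1/158871 = -3937/158871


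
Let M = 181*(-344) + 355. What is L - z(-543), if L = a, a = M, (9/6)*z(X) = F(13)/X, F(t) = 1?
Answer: -100849759/1629 ≈ -61909.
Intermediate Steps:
M = -61909 (M = -62264 + 355 = -61909)
z(X) = 2/(3*X) (z(X) = 2*(1/X)/3 = 2/(3*X))
a = -61909
L = -61909
L - z(-543) = -61909 - 2/(3*(-543)) = -61909 - 2*(-1)/(3*543) = -61909 - 1*(-2/1629) = -61909 + 2/1629 = -100849759/1629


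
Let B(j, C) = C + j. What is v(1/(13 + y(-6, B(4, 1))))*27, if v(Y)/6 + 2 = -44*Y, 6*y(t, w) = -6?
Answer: -918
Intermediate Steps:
y(t, w) = -1 (y(t, w) = (1/6)*(-6) = -1)
v(Y) = -12 - 264*Y (v(Y) = -12 + 6*(-44*Y) = -12 - 264*Y)
v(1/(13 + y(-6, B(4, 1))))*27 = (-12 - 264/(13 - 1))*27 = (-12 - 264/12)*27 = (-12 - 264*1/12)*27 = (-12 - 22)*27 = -34*27 = -918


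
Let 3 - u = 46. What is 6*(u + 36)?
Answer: -42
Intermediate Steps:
u = -43 (u = 3 - 1*46 = 3 - 46 = -43)
6*(u + 36) = 6*(-43 + 36) = 6*(-7) = -42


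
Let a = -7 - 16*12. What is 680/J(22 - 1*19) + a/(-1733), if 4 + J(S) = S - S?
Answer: -294411/1733 ≈ -169.89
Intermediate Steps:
J(S) = -4 (J(S) = -4 + (S - S) = -4 + 0 = -4)
a = -199 (a = -7 - 192 = -199)
680/J(22 - 1*19) + a/(-1733) = 680/(-4) - 199/(-1733) = 680*(-¼) - 199*(-1/1733) = -170 + 199/1733 = -294411/1733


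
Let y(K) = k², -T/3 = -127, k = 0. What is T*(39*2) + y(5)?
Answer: 29718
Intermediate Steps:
T = 381 (T = -3*(-127) = 381)
y(K) = 0 (y(K) = 0² = 0)
T*(39*2) + y(5) = 381*(39*2) + 0 = 381*78 + 0 = 29718 + 0 = 29718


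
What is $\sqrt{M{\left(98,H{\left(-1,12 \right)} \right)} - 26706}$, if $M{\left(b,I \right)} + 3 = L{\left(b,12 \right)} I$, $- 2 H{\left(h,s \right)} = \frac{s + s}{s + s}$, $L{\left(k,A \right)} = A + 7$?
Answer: $\frac{i \sqrt{106874}}{2} \approx 163.46 i$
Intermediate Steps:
$L{\left(k,A \right)} = 7 + A$
$H{\left(h,s \right)} = - \frac{1}{2}$ ($H{\left(h,s \right)} = - \frac{\left(s + s\right) \frac{1}{s + s}}{2} = - \frac{2 s \frac{1}{2 s}}{2} = \left(- \frac{1}{2}\right) 1 = - \frac{1}{2}$)
$M{\left(b,I \right)} = -3 + 19 I$ ($M{\left(b,I \right)} = -3 + \left(7 + 12\right) I = -3 + 19 I$)
$\sqrt{M{\left(98,H{\left(-1,12 \right)} \right)} - 26706} = \sqrt{\left(-3 + 19 \left(- \frac{1}{2}\right)\right) - 26706} = \sqrt{\left(-3 - \frac{19}{2}\right) - 26706} = \sqrt{- \frac{25}{2} - 26706} = \sqrt{- \frac{53437}{2}} = \frac{i \sqrt{106874}}{2}$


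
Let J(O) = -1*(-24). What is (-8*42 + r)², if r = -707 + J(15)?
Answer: 1038361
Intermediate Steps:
J(O) = 24
r = -683 (r = -707 + 24 = -683)
(-8*42 + r)² = (-8*42 - 683)² = (-336 - 683)² = (-1019)² = 1038361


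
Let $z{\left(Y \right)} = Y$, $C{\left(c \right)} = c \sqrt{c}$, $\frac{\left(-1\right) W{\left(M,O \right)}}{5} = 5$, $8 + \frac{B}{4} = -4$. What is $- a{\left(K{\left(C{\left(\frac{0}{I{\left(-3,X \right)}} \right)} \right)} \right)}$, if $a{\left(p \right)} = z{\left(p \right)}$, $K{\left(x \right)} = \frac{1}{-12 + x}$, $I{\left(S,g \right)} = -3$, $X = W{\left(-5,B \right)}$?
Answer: $\frac{1}{12} \approx 0.083333$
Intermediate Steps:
$B = -48$ ($B = -32 + 4 \left(-4\right) = -32 - 16 = -48$)
$W{\left(M,O \right)} = -25$ ($W{\left(M,O \right)} = \left(-5\right) 5 = -25$)
$X = -25$
$C{\left(c \right)} = c^{\frac{3}{2}}$
$a{\left(p \right)} = p$
$- a{\left(K{\left(C{\left(\frac{0}{I{\left(-3,X \right)}} \right)} \right)} \right)} = - \frac{1}{-12 + \left(\frac{0}{-3}\right)^{\frac{3}{2}}} = - \frac{1}{-12 + \left(0 \left(- \frac{1}{3}\right)\right)^{\frac{3}{2}}} = - \frac{1}{-12 + 0^{\frac{3}{2}}} = - \frac{1}{-12 + 0} = - \frac{1}{-12} = \left(-1\right) \left(- \frac{1}{12}\right) = \frac{1}{12}$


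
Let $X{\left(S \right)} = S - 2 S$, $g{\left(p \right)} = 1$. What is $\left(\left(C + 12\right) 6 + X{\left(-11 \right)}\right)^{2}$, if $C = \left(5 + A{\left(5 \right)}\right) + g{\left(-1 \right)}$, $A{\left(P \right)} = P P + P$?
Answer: $89401$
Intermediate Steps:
$A{\left(P \right)} = P + P^{2}$ ($A{\left(P \right)} = P^{2} + P = P + P^{2}$)
$C = 36$ ($C = \left(5 + 5 \left(1 + 5\right)\right) + 1 = \left(5 + 5 \cdot 6\right) + 1 = \left(5 + 30\right) + 1 = 35 + 1 = 36$)
$X{\left(S \right)} = - S$
$\left(\left(C + 12\right) 6 + X{\left(-11 \right)}\right)^{2} = \left(\left(36 + 12\right) 6 - -11\right)^{2} = \left(48 \cdot 6 + 11\right)^{2} = \left(288 + 11\right)^{2} = 299^{2} = 89401$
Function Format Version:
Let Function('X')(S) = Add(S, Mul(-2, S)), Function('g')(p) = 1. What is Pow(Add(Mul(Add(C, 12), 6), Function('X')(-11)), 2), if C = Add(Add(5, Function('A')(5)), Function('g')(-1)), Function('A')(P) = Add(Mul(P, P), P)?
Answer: 89401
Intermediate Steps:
Function('A')(P) = Add(P, Pow(P, 2)) (Function('A')(P) = Add(Pow(P, 2), P) = Add(P, Pow(P, 2)))
C = 36 (C = Add(Add(5, Mul(5, Add(1, 5))), 1) = Add(Add(5, Mul(5, 6)), 1) = Add(Add(5, 30), 1) = Add(35, 1) = 36)
Function('X')(S) = Mul(-1, S)
Pow(Add(Mul(Add(C, 12), 6), Function('X')(-11)), 2) = Pow(Add(Mul(Add(36, 12), 6), Mul(-1, -11)), 2) = Pow(Add(Mul(48, 6), 11), 2) = Pow(Add(288, 11), 2) = Pow(299, 2) = 89401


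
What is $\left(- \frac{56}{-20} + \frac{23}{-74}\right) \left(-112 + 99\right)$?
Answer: $- \frac{11973}{370} \approx -32.359$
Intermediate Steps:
$\left(- \frac{56}{-20} + \frac{23}{-74}\right) \left(-112 + 99\right) = \left(\left(-56\right) \left(- \frac{1}{20}\right) + 23 \left(- \frac{1}{74}\right)\right) \left(-13\right) = \left(\frac{14}{5} - \frac{23}{74}\right) \left(-13\right) = \frac{921}{370} \left(-13\right) = - \frac{11973}{370}$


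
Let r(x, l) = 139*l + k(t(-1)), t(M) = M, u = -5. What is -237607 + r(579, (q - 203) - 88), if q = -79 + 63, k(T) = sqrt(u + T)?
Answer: -280280 + I*sqrt(6) ≈ -2.8028e+5 + 2.4495*I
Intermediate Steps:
k(T) = sqrt(-5 + T)
q = -16
r(x, l) = 139*l + I*sqrt(6) (r(x, l) = 139*l + sqrt(-5 - 1) = 139*l + sqrt(-6) = 139*l + I*sqrt(6))
-237607 + r(579, (q - 203) - 88) = -237607 + (139*((-16 - 203) - 88) + I*sqrt(6)) = -237607 + (139*(-219 - 88) + I*sqrt(6)) = -237607 + (139*(-307) + I*sqrt(6)) = -237607 + (-42673 + I*sqrt(6)) = -280280 + I*sqrt(6)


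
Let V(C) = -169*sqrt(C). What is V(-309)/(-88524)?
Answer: 169*I*sqrt(309)/88524 ≈ 0.033559*I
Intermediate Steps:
V(-309)/(-88524) = -169*I*sqrt(309)/(-88524) = -169*I*sqrt(309)*(-1/88524) = 169*I*sqrt(309)/88524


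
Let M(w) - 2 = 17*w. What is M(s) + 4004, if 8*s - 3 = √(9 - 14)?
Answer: 32099/8 + 17*I*√5/8 ≈ 4012.4 + 4.7516*I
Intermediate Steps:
s = 3/8 + I*√5/8 (s = 3/8 + √(9 - 14)/8 = 3/8 + √(-5)/8 = 3/8 + (I*√5)/8 = 3/8 + I*√5/8 ≈ 0.375 + 0.27951*I)
M(w) = 2 + 17*w
M(s) + 4004 = (2 + 17*(3/8 + I*√5/8)) + 4004 = (2 + (51/8 + 17*I*√5/8)) + 4004 = (67/8 + 17*I*√5/8) + 4004 = 32099/8 + 17*I*√5/8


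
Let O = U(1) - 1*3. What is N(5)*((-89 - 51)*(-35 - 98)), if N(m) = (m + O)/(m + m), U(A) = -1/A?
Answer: 1862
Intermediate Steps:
O = -4 (O = -1/1 - 1*3 = -1*1 - 3 = -1 - 3 = -4)
N(m) = (-4 + m)/(2*m) (N(m) = (m - 4)/(m + m) = (-4 + m)/((2*m)) = (-4 + m)*(1/(2*m)) = (-4 + m)/(2*m))
N(5)*((-89 - 51)*(-35 - 98)) = ((½)*(-4 + 5)/5)*((-89 - 51)*(-35 - 98)) = ((½)*(⅕)*1)*(-140*(-133)) = (⅒)*18620 = 1862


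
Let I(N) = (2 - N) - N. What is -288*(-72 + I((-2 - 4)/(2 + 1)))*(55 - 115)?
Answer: -1140480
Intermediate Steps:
I(N) = 2 - 2*N
-288*(-72 + I((-2 - 4)/(2 + 1)))*(55 - 115) = -288*(-72 + (2 - 2*(-2 - 4)/(2 + 1)))*(55 - 115) = -288*(-72 + (2 - (-12)/3))*(-60) = -288*(-72 + (2 - 2*(-2)))*(-60) = -288*(-72 + (2 + 4))*(-60) = -288*(-72 + 6)*(-60) = -(-19008)*(-60) = -288*3960 = -1140480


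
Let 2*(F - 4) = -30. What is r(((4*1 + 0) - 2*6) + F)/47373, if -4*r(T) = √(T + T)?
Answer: -I*√38/189492 ≈ -3.2531e-5*I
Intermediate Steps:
F = -11 (F = 4 + (½)*(-30) = 4 - 15 = -11)
r(T) = -√2*√T/4 (r(T) = -√(T + T)/4 = -√2*√T/4)
r(((4*1 + 0) - 2*6) + F)/47373 = -√2*√(((4*1 + 0) - 2*6) - 11)/4/47373 = -√2*√(((4 + 0) - 12) - 11)/4*(1/47373) = -√2*√((4 - 12) - 11)/4*(1/47373) = -√2*√(-8 - 11)/4*(1/47373) = -√2*√(-19)/4*(1/47373) = -√2*I*√19/4*(1/47373) = -I*√38/4*(1/47373) = -I*√38/189492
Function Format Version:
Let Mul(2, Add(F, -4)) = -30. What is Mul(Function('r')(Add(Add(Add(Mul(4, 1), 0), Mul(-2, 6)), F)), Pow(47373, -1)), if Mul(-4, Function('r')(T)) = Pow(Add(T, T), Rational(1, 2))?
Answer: Mul(Rational(-1, 189492), I, Pow(38, Rational(1, 2))) ≈ Mul(-3.2531e-5, I)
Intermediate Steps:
F = -11 (F = Add(4, Mul(Rational(1, 2), -30)) = Add(4, -15) = -11)
Function('r')(T) = Mul(Rational(-1, 4), Pow(2, Rational(1, 2)), Pow(T, Rational(1, 2))) (Function('r')(T) = Mul(Rational(-1, 4), Pow(Add(T, T), Rational(1, 2))) = Mul(Rational(-1, 4), Pow(Mul(2, T), Rational(1, 2))) = Mul(Rational(-1, 4), Mul(Pow(2, Rational(1, 2)), Pow(T, Rational(1, 2)))) = Mul(Rational(-1, 4), Pow(2, Rational(1, 2)), Pow(T, Rational(1, 2))))
Mul(Function('r')(Add(Add(Add(Mul(4, 1), 0), Mul(-2, 6)), F)), Pow(47373, -1)) = Mul(Mul(Rational(-1, 4), Pow(2, Rational(1, 2)), Pow(Add(Add(Add(Mul(4, 1), 0), Mul(-2, 6)), -11), Rational(1, 2))), Pow(47373, -1)) = Mul(Mul(Rational(-1, 4), Pow(2, Rational(1, 2)), Pow(Add(Add(Add(4, 0), -12), -11), Rational(1, 2))), Rational(1, 47373)) = Mul(Mul(Rational(-1, 4), Pow(2, Rational(1, 2)), Pow(Add(Add(4, -12), -11), Rational(1, 2))), Rational(1, 47373)) = Mul(Mul(Rational(-1, 4), Pow(2, Rational(1, 2)), Pow(Add(-8, -11), Rational(1, 2))), Rational(1, 47373)) = Mul(Mul(Rational(-1, 4), Pow(2, Rational(1, 2)), Pow(-19, Rational(1, 2))), Rational(1, 47373)) = Mul(Mul(Rational(-1, 4), Pow(2, Rational(1, 2)), Mul(I, Pow(19, Rational(1, 2)))), Rational(1, 47373)) = Mul(Mul(Rational(-1, 4), I, Pow(38, Rational(1, 2))), Rational(1, 47373)) = Mul(Rational(-1, 189492), I, Pow(38, Rational(1, 2)))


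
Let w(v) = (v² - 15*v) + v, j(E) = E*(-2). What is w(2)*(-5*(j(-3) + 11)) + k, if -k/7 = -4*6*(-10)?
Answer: 360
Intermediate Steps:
j(E) = -2*E
w(v) = v² - 14*v
k = -1680 (k = -7*(-4*6)*(-10) = -(-168)*(-10) = -7*240 = -1680)
w(2)*(-5*(j(-3) + 11)) + k = (2*(-14 + 2))*(-5*(-2*(-3) + 11)) - 1680 = (2*(-12))*(-5*(6 + 11)) - 1680 = -(-120)*17 - 1680 = -24*(-85) - 1680 = 2040 - 1680 = 360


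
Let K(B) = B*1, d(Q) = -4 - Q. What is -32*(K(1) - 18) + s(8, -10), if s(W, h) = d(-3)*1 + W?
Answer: 551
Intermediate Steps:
s(W, h) = -1 + W (s(W, h) = (-4 - 1*(-3))*1 + W = (-4 + 3)*1 + W = -1*1 + W = -1 + W)
K(B) = B
-32*(K(1) - 18) + s(8, -10) = -32*(1 - 18) + (-1 + 8) = -32*(-17) + 7 = 544 + 7 = 551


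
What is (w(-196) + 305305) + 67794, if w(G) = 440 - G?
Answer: 373735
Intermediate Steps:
(w(-196) + 305305) + 67794 = ((440 - 1*(-196)) + 305305) + 67794 = ((440 + 196) + 305305) + 67794 = (636 + 305305) + 67794 = 305941 + 67794 = 373735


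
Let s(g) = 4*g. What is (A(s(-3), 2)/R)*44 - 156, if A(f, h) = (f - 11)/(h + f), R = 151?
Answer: -117274/755 ≈ -155.33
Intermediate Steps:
A(f, h) = (-11 + f)/(f + h)
(A(s(-3), 2)/R)*44 - 156 = (((-11 + 4*(-3))/(4*(-3) + 2))/151)*44 - 156 = (((-11 - 12)/(-12 + 2))*(1/151))*44 - 156 = ((-23/(-10))*(1/151))*44 - 156 = (-1/10*(-23)*(1/151))*44 - 156 = ((23/10)*(1/151))*44 - 156 = (23/1510)*44 - 156 = 506/755 - 156 = -117274/755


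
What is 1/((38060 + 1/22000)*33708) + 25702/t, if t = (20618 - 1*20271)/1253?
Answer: 227238780255907963262/2448465190004169 ≈ 92809.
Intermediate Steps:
t = 347/1253 (t = (20618 - 20271)*(1/1253) = 347*(1/1253) = 347/1253 ≈ 0.27694)
1/((38060 + 1/22000)*33708) + 25702/t = 1/((38060 + 1/22000)*33708) + 25702/(347/1253) = (1/33708)/(38060 + 1/22000) + 25702*(1253/347) = (1/33708)/(837320001/22000) + 32204606/347 = (22000/837320001)*(1/33708) + 32204606/347 = 5500/7056095648427 + 32204606/347 = 227238780255907963262/2448465190004169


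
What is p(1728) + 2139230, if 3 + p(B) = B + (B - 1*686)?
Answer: 2141997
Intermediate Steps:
p(B) = -689 + 2*B (p(B) = -3 + (B + (B - 1*686)) = -3 + (B + (B - 686)) = -3 + (B + (-686 + B)) = -3 + (-686 + 2*B) = -689 + 2*B)
p(1728) + 2139230 = (-689 + 2*1728) + 2139230 = (-689 + 3456) + 2139230 = 2767 + 2139230 = 2141997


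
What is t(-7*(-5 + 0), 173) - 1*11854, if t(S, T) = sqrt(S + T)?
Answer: -11854 + 4*sqrt(13) ≈ -11840.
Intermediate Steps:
t(-7*(-5 + 0), 173) - 1*11854 = sqrt(-7*(-5 + 0) + 173) - 1*11854 = sqrt(-7*(-5) + 173) - 11854 = sqrt(35 + 173) - 11854 = sqrt(208) - 11854 = 4*sqrt(13) - 11854 = -11854 + 4*sqrt(13)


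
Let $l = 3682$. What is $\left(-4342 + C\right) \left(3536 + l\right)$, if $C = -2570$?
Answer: $-49890816$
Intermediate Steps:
$\left(-4342 + C\right) \left(3536 + l\right) = \left(-4342 - 2570\right) \left(3536 + 3682\right) = \left(-6912\right) 7218 = -49890816$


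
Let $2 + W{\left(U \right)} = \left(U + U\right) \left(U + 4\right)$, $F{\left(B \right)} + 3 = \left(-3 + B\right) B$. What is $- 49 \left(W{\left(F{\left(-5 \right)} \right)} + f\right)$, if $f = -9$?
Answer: $-148127$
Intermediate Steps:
$F{\left(B \right)} = -3 + B \left(-3 + B\right)$ ($F{\left(B \right)} = -3 + \left(-3 + B\right) B = -3 + B \left(-3 + B\right)$)
$W{\left(U \right)} = -2 + 2 U \left(4 + U\right)$ ($W{\left(U \right)} = -2 + \left(U + U\right) \left(U + 4\right) = -2 + 2 U \left(4 + U\right)$)
$- 49 \left(W{\left(F{\left(-5 \right)} \right)} + f\right) = - 49 \left(\left(-2 + 2 \left(-3 + \left(-5\right)^{2} - -15\right)^{2} + 8 \left(-3 + \left(-5\right)^{2} - -15\right)\right) - 9\right) = - 49 \left(\left(-2 + 2 \left(-3 + 25 + 15\right)^{2} + 8 \left(-3 + 25 + 15\right)\right) - 9\right) = - 49 \left(\left(-2 + 2 \cdot 37^{2} + 8 \cdot 37\right) - 9\right) = - 49 \left(\left(-2 + 2 \cdot 1369 + 296\right) - 9\right) = - 49 \left(\left(-2 + 2738 + 296\right) - 9\right) = - 49 \left(3032 - 9\right) = \left(-49\right) 3023 = -148127$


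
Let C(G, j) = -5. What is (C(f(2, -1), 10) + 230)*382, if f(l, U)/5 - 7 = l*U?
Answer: 85950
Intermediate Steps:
f(l, U) = 35 + 5*U*l (f(l, U) = 35 + 5*(l*U) = 35 + 5*(U*l) = 35 + 5*U*l)
(C(f(2, -1), 10) + 230)*382 = (-5 + 230)*382 = 225*382 = 85950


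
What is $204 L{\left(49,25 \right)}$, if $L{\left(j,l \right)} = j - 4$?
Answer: $9180$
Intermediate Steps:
$L{\left(j,l \right)} = -4 + j$ ($L{\left(j,l \right)} = j + \left(-5 + 1\right) = j - 4 = -4 + j$)
$204 L{\left(49,25 \right)} = 204 \left(-4 + 49\right) = 204 \cdot 45 = 9180$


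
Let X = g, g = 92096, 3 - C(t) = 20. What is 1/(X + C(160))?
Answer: 1/92079 ≈ 1.0860e-5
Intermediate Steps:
C(t) = -17 (C(t) = 3 - 1*20 = 3 - 20 = -17)
X = 92096
1/(X + C(160)) = 1/(92096 - 17) = 1/92079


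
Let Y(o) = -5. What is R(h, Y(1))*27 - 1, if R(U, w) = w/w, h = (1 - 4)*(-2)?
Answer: 26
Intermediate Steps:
h = 6 (h = -3*(-2) = 6)
R(U, w) = 1
R(h, Y(1))*27 - 1 = 1*27 - 1 = 27 - 1 = 26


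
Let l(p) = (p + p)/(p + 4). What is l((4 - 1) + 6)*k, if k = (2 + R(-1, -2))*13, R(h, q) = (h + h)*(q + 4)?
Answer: -36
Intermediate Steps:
R(h, q) = 2*h*(4 + q) (R(h, q) = (2*h)*(4 + q) = 2*h*(4 + q))
k = -26 (k = (2 + 2*(-1)*(4 - 2))*13 = (2 + 2*(-1)*2)*13 = (2 - 4)*13 = -2*13 = -26)
l(p) = 2*p/(4 + p) (l(p) = (2*p)/(4 + p) = 2*p/(4 + p))
l((4 - 1) + 6)*k = (2*((4 - 1) + 6)/(4 + ((4 - 1) + 6)))*(-26) = (2*(3 + 6)/(4 + (3 + 6)))*(-26) = (2*9/(4 + 9))*(-26) = (2*9/13)*(-26) = (2*9*(1/13))*(-26) = (18/13)*(-26) = -36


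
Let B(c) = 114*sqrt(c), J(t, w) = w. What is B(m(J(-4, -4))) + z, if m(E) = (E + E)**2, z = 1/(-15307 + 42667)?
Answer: 24952321/27360 ≈ 912.00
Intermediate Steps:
z = 1/27360 ≈ 3.6550e-5
m(E) = 4*E**2 (m(E) = (2*E)**2 = 4*E**2)
B(m(J(-4, -4))) + z = 114*sqrt(4*(-4)**2) + 1/27360 = 114*sqrt(4*16) + 1/27360 = 114*sqrt(64) + 1/27360 = 114*8 + 1/27360 = 912 + 1/27360 = 24952321/27360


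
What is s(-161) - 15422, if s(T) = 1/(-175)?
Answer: -2698851/175 ≈ -15422.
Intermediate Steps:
s(T) = -1/175
s(-161) - 15422 = -1/175 - 15422 = -2698851/175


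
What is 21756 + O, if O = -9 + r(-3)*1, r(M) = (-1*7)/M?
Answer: 65248/3 ≈ 21749.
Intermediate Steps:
r(M) = -7/M
O = -20/3 (O = -9 - 7/(-3)*1 = -9 - 7*(-⅓)*1 = -9 + (7/3)*1 = -9 + 7/3 = -20/3 ≈ -6.6667)
21756 + O = 21756 - 20/3 = 65248/3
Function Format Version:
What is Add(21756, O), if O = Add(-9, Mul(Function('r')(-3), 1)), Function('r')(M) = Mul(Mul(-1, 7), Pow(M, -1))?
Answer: Rational(65248, 3) ≈ 21749.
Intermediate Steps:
Function('r')(M) = Mul(-7, Pow(M, -1))
O = Rational(-20, 3) (O = Add(-9, Mul(Mul(-7, Pow(-3, -1)), 1)) = Add(-9, Mul(Mul(-7, Rational(-1, 3)), 1)) = Add(-9, Mul(Rational(7, 3), 1)) = Add(-9, Rational(7, 3)) = Rational(-20, 3) ≈ -6.6667)
Add(21756, O) = Add(21756, Rational(-20, 3)) = Rational(65248, 3)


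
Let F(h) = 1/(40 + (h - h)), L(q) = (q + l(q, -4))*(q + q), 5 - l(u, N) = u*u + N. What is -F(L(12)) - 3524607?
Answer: -140984281/40 ≈ -3.5246e+6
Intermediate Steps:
l(u, N) = 5 - N - u² (l(u, N) = 5 - (u*u + N) = 5 - (u² + N) = 5 - (N + u²) = 5 + (-N - u²) = 5 - N - u²)
L(q) = 2*q*(9 + q - q²) (L(q) = (q + (5 - 1*(-4) - q²))*(q + q) = (q + (5 + 4 - q²))*(2*q) = (q + (9 - q²))*(2*q) = (9 + q - q²)*(2*q) = 2*q*(9 + q - q²))
F(h) = 1/40 (F(h) = 1/(40 + 0) = 1/40)
-F(L(12)) - 3524607 = -1*1/40 - 3524607 = -1/40 - 3524607 = -140984281/40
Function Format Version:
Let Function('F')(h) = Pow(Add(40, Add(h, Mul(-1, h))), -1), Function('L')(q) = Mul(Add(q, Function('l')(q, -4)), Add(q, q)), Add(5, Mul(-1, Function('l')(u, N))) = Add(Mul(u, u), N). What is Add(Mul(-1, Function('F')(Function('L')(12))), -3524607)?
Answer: Rational(-140984281, 40) ≈ -3.5246e+6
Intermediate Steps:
Function('l')(u, N) = Add(5, Mul(-1, N), Mul(-1, Pow(u, 2))) (Function('l')(u, N) = Add(5, Mul(-1, Add(Mul(u, u), N))) = Add(5, Mul(-1, Add(Pow(u, 2), N))) = Add(5, Mul(-1, Add(N, Pow(u, 2)))) = Add(5, Add(Mul(-1, N), Mul(-1, Pow(u, 2)))) = Add(5, Mul(-1, N), Mul(-1, Pow(u, 2))))
Function('L')(q) = Mul(2, q, Add(9, q, Mul(-1, Pow(q, 2)))) (Function('L')(q) = Mul(Add(q, Add(5, Mul(-1, -4), Mul(-1, Pow(q, 2)))), Add(q, q)) = Mul(Add(q, Add(5, 4, Mul(-1, Pow(q, 2)))), Mul(2, q)) = Mul(Add(q, Add(9, Mul(-1, Pow(q, 2)))), Mul(2, q)) = Mul(Add(9, q, Mul(-1, Pow(q, 2))), Mul(2, q)) = Mul(2, q, Add(9, q, Mul(-1, Pow(q, 2)))))
Function('F')(h) = Rational(1, 40) (Function('F')(h) = Pow(Add(40, 0), -1) = Pow(40, -1) = Rational(1, 40))
Add(Mul(-1, Function('F')(Function('L')(12))), -3524607) = Add(Mul(-1, Rational(1, 40)), -3524607) = Add(Rational(-1, 40), -3524607) = Rational(-140984281, 40)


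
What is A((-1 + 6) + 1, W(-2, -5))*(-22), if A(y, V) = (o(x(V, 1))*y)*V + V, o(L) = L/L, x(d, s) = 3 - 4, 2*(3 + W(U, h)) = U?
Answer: 616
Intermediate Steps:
W(U, h) = -3 + U/2
x(d, s) = -1
o(L) = 1
A(y, V) = V + V*y (A(y, V) = (1*y)*V + V = y*V + V = V*y + V = V + V*y)
A((-1 + 6) + 1, W(-2, -5))*(-22) = ((-3 + (1/2)*(-2))*(1 + ((-1 + 6) + 1)))*(-22) = ((-3 - 1)*(1 + (5 + 1)))*(-22) = -4*(1 + 6)*(-22) = -4*7*(-22) = -28*(-22) = 616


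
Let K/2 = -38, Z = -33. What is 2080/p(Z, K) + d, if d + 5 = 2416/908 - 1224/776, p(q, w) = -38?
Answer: -24538282/418361 ≈ -58.653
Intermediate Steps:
K = -76 (K = 2*(-38) = -76)
d = -86238/22019 (d = -5 + (2416/908 - 1224/776) = -5 + (2416*(1/908) - 1224*1/776) = -5 + (604/227 - 153/97) = -5 + 23857/22019 = -86238/22019 ≈ -3.9165)
2080/p(Z, K) + d = 2080/(-38) - 86238/22019 = 2080*(-1/38) - 86238/22019 = -1040/19 - 86238/22019 = -24538282/418361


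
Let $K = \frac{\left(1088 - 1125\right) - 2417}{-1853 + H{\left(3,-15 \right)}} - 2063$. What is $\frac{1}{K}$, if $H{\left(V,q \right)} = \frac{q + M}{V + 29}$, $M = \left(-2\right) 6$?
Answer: $- \frac{59323}{122304821} \approx -0.00048504$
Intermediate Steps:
$M = -12$
$H{\left(V,q \right)} = \frac{-12 + q}{29 + V}$ ($H{\left(V,q \right)} = \frac{q - 12}{V + 29} = \frac{-12 + q}{29 + V}$)
$K = - \frac{122304821}{59323}$ ($K = \frac{\left(1088 - 1125\right) - 2417}{-1853 + \frac{-12 - 15}{29 + 3}} - 2063 = \frac{\left(1088 - 1125\right) - 2417}{-1853 + \frac{1}{32} \left(-27\right)} - 2063 = \frac{-37 - 2417}{-1853 + \frac{1}{32} \left(-27\right)} - 2063 = - \frac{2454}{-1853 - \frac{27}{32}} - 2063 = - \frac{2454}{- \frac{59323}{32}} - 2063 = \left(-2454\right) \left(- \frac{32}{59323}\right) - 2063 = \frac{78528}{59323} - 2063 = - \frac{122304821}{59323} \approx -2061.7$)
$\frac{1}{K} = \frac{1}{- \frac{122304821}{59323}} = - \frac{59323}{122304821}$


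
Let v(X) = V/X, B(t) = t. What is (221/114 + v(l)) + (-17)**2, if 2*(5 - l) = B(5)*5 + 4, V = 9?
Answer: 33059/114 ≈ 289.99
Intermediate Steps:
l = -19/2 (l = 5 - (5*5 + 4)/2 = 5 - (25 + 4)/2 = 5 - 1/2*29 = 5 - 29/2 = -19/2 ≈ -9.5000)
v(X) = 9/X
(221/114 + v(l)) + (-17)**2 = (221/114 + 9/(-19/2)) + (-17)**2 = (221*(1/114) + 9*(-2/19)) + 289 = (221/114 - 18/19) + 289 = 113/114 + 289 = 33059/114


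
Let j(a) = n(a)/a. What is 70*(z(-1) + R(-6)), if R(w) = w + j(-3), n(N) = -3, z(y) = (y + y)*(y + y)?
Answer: -70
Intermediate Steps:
z(y) = 4*y² (z(y) = (2*y)*(2*y) = 4*y²)
j(a) = -3/a
R(w) = 1 + w (R(w) = w - 3/(-3) = w - 3*(-⅓) = w + 1 = 1 + w)
70*(z(-1) + R(-6)) = 70*(4*(-1)² + (1 - 6)) = 70*(4*1 - 5) = 70*(4 - 5) = 70*(-1) = -70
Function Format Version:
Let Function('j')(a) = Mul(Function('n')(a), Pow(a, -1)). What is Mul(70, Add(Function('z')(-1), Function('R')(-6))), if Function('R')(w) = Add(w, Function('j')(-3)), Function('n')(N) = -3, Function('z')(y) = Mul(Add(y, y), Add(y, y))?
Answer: -70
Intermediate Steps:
Function('z')(y) = Mul(4, Pow(y, 2)) (Function('z')(y) = Mul(Mul(2, y), Mul(2, y)) = Mul(4, Pow(y, 2)))
Function('j')(a) = Mul(-3, Pow(a, -1))
Function('R')(w) = Add(1, w) (Function('R')(w) = Add(w, Mul(-3, Pow(-3, -1))) = Add(w, Mul(-3, Rational(-1, 3))) = Add(w, 1) = Add(1, w))
Mul(70, Add(Function('z')(-1), Function('R')(-6))) = Mul(70, Add(Mul(4, Pow(-1, 2)), Add(1, -6))) = Mul(70, Add(Mul(4, 1), -5)) = Mul(70, Add(4, -5)) = Mul(70, -1) = -70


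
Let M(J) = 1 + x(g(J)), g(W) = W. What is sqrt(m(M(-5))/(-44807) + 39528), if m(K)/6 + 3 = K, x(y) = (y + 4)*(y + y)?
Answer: 2*sqrt(19839767216934)/44807 ≈ 198.82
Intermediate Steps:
x(y) = 2*y*(4 + y) (x(y) = (4 + y)*(2*y) = 2*y*(4 + y))
M(J) = 1 + 2*J*(4 + J)
m(K) = -18 + 6*K
sqrt(m(M(-5))/(-44807) + 39528) = sqrt((-18 + 6*(1 + 2*(-5)*(4 - 5)))/(-44807) + 39528) = sqrt((-18 + 6*(1 + 2*(-5)*(-1)))*(-1/44807) + 39528) = sqrt((-18 + 6*(1 + 10))*(-1/44807) + 39528) = sqrt((-18 + 6*11)*(-1/44807) + 39528) = sqrt((-18 + 66)*(-1/44807) + 39528) = sqrt(48*(-1/44807) + 39528) = sqrt(-48/44807 + 39528) = sqrt(1771131048/44807) = 2*sqrt(19839767216934)/44807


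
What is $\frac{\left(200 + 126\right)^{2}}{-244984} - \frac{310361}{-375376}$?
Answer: $\frac{4517502431}{11495139248} \approx 0.39299$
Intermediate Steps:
$\frac{\left(200 + 126\right)^{2}}{-244984} - \frac{310361}{-375376} = 326^{2} \left(- \frac{1}{244984}\right) - - \frac{310361}{375376} = 106276 \left(- \frac{1}{244984}\right) + \frac{310361}{375376} = - \frac{26569}{61246} + \frac{310361}{375376} = \frac{4517502431}{11495139248}$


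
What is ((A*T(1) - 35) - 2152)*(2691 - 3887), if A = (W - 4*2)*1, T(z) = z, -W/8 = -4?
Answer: 2586948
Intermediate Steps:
W = 32 (W = -8*(-4) = 32)
A = 24 (A = (32 - 4*2)*1 = (32 - 8)*1 = 24*1 = 24)
((A*T(1) - 35) - 2152)*(2691 - 3887) = ((24*1 - 35) - 2152)*(2691 - 3887) = ((24 - 35) - 2152)*(-1196) = (-11 - 2152)*(-1196) = -2163*(-1196) = 2586948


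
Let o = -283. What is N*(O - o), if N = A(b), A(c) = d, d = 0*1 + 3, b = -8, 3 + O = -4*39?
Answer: 372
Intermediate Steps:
O = -159 (O = -3 - 4*39 = -3 - 156 = -159)
d = 3 (d = 0 + 3 = 3)
A(c) = 3
N = 3
N*(O - o) = 3*(-159 - 1*(-283)) = 3*(-159 + 283) = 3*124 = 372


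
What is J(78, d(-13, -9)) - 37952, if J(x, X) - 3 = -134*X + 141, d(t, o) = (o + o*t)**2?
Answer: -1600784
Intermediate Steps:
J(x, X) = 144 - 134*X (J(x, X) = 3 + (-134*X + 141) = 3 + (141 - 134*X) = 144 - 134*X)
J(78, d(-13, -9)) - 37952 = (144 - 134*(-9)**2*(1 - 13)**2) - 37952 = (144 - 10854*(-12)**2) - 37952 = (144 - 10854*144) - 37952 = (144 - 134*11664) - 37952 = (144 - 1562976) - 37952 = -1562832 - 37952 = -1600784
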